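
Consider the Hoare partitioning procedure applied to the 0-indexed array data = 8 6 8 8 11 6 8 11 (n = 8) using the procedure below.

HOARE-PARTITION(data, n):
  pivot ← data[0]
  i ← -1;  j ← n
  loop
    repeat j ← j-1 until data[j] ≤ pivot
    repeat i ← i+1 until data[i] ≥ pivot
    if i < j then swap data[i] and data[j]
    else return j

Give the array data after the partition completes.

pivot=8
j stops at 6 (8), i stops at 0 (8); swap ⇒ 8 6 8 8 11 6 8 11
j stops at 5 (6), i stops at 2 (8); swap ⇒ 8 6 6 8 11 8 8 11
j stops at 3, i stops at 3; i≥j ⇒ return 3. data=8 6 6 8 11 8 8 11

8 6 6 8 11 8 8 11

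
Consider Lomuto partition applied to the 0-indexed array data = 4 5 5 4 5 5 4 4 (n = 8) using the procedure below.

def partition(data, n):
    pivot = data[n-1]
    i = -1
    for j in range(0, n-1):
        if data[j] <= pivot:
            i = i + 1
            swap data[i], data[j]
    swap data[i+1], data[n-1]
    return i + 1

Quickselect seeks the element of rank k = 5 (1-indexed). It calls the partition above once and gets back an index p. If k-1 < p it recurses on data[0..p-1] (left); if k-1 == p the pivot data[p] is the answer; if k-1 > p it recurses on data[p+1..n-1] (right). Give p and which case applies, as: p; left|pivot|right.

pivot = data[7] = 4; i = -1
j=0: data[0]=4 ≤ 4 → i=0, swap data[0],data[0] (no change) → 4 5 5 4 5 5 4 4
j=1: data[1]=5 > 4 → no swap
j=2: data[2]=5 > 4 → no swap
j=3: data[3]=4 ≤ 4 → i=1, swap data[1],data[3] → 4 4 5 5 5 5 4 4
j=4: data[4]=5 > 4 → no swap
j=5: data[5]=5 > 4 → no swap
j=6: data[6]=4 ≤ 4 → i=2, swap data[2],data[6] → 4 4 4 5 5 5 5 4
final swap data[3],data[7] → 4 4 4 4 5 5 5 5; return 3
p = 3; k-1 = 4 > 3 ⇒ right

3; right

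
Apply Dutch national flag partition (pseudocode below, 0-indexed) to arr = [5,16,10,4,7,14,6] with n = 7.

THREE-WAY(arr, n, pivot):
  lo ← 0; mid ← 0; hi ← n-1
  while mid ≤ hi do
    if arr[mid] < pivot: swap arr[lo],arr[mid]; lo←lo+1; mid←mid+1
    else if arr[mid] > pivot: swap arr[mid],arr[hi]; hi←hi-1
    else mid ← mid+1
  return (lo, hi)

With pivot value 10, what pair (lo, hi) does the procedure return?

lo=0 mid=0 hi=6
5<10: swap(0,0), lo=1 mid=1 ⇒ [5,16,10,4,7,14,6]
16>10: swap(1,6), hi=5 ⇒ [5,6,10,4,7,14,16]
6<10: swap(1,1), lo=2 mid=2 ⇒ [5,6,10,4,7,14,16]
10=10: mid=3
4<10: swap(2,3), lo=3 mid=4 ⇒ [5,6,4,10,7,14,16]
7<10: swap(3,4), lo=4 mid=5 ⇒ [5,6,4,7,10,14,16]
14>10: swap(5,5), hi=4 ⇒ [5,6,4,7,10,14,16]
done. lo=4 hi=4; arr=[5,6,4,7,10,14,16]

(4, 4)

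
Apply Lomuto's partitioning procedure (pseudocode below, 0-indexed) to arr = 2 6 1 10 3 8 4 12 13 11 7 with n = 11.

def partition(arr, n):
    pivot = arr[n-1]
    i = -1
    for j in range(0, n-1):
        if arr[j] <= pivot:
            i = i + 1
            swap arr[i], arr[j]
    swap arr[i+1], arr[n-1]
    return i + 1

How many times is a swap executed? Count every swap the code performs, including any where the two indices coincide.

6

pivot=7, i=-1
j=0: 2≤7, i=0, swap(0,0) ⇒ 2 6 1 10 3 8 4 12 13 11 7
j=1: 6≤7, i=1, swap(1,1) ⇒ 2 6 1 10 3 8 4 12 13 11 7
j=2: 1≤7, i=2, swap(2,2) ⇒ 2 6 1 10 3 8 4 12 13 11 7
j=3: 10>7, skip
j=4: 3≤7, i=3, swap(3,4) ⇒ 2 6 1 3 10 8 4 12 13 11 7
j=5: 8>7, skip
j=6: 4≤7, i=4, swap(4,6) ⇒ 2 6 1 3 4 8 10 12 13 11 7
j=7: 12>7, skip
j=8: 13>7, skip
j=9: 11>7, skip
swap(5,10) ⇒ 2 6 1 3 4 7 10 12 13 11 8; return 5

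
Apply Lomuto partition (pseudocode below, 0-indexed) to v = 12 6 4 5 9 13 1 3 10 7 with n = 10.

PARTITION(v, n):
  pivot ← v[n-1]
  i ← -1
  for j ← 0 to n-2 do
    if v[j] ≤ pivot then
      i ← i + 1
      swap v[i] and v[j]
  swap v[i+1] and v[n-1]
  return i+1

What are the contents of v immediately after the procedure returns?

6 4 5 1 3 7 12 9 10 13

pivot = v[9] = 7; i = -1
j=0: v[0]=12 > 7 → no swap
j=1: v[1]=6 ≤ 7 → i=0, swap v[0],v[1] → 6 12 4 5 9 13 1 3 10 7
j=2: v[2]=4 ≤ 7 → i=1, swap v[1],v[2] → 6 4 12 5 9 13 1 3 10 7
j=3: v[3]=5 ≤ 7 → i=2, swap v[2],v[3] → 6 4 5 12 9 13 1 3 10 7
j=4: v[4]=9 > 7 → no swap
j=5: v[5]=13 > 7 → no swap
j=6: v[6]=1 ≤ 7 → i=3, swap v[3],v[6] → 6 4 5 1 9 13 12 3 10 7
j=7: v[7]=3 ≤ 7 → i=4, swap v[4],v[7] → 6 4 5 1 3 13 12 9 10 7
j=8: v[8]=10 > 7 → no swap
final swap v[5],v[9] → 6 4 5 1 3 7 12 9 10 13; return 5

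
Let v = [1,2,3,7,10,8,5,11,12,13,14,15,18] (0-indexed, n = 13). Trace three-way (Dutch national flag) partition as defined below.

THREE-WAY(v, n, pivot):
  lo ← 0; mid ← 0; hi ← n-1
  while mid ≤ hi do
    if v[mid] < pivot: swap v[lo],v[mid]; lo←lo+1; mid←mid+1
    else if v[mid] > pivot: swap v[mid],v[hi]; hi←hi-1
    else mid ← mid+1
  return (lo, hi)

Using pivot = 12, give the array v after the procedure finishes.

[1,2,3,7,10,8,5,11,12,14,15,18,13]

pivot = 12; lo=0, mid=0, hi=12
v[mid]=1<12: swap v[0],v[0]; lo=1,mid=1 → [1,2,3,7,10,8,5,11,12,13,14,15,18]
v[mid]=2<12: swap v[1],v[1]; lo=2,mid=2 → [1,2,3,7,10,8,5,11,12,13,14,15,18]
v[mid]=3<12: swap v[2],v[2]; lo=3,mid=3 → [1,2,3,7,10,8,5,11,12,13,14,15,18]
v[mid]=7<12: swap v[3],v[3]; lo=4,mid=4 → [1,2,3,7,10,8,5,11,12,13,14,15,18]
v[mid]=10<12: swap v[4],v[4]; lo=5,mid=5 → [1,2,3,7,10,8,5,11,12,13,14,15,18]
v[mid]=8<12: swap v[5],v[5]; lo=6,mid=6 → [1,2,3,7,10,8,5,11,12,13,14,15,18]
v[mid]=5<12: swap v[6],v[6]; lo=7,mid=7 → [1,2,3,7,10,8,5,11,12,13,14,15,18]
v[mid]=11<12: swap v[7],v[7]; lo=8,mid=8 → [1,2,3,7,10,8,5,11,12,13,14,15,18]
v[mid]=12=12: mid=9
v[mid]=13>12: swap v[9],v[12]; hi=11 → [1,2,3,7,10,8,5,11,12,18,14,15,13]
v[mid]=18>12: swap v[9],v[11]; hi=10 → [1,2,3,7,10,8,5,11,12,15,14,18,13]
v[mid]=15>12: swap v[9],v[10]; hi=9 → [1,2,3,7,10,8,5,11,12,14,15,18,13]
v[mid]=14>12: swap v[9],v[9]; hi=8 → [1,2,3,7,10,8,5,11,12,14,15,18,13]
end: lo=8, hi=8; v = [1,2,3,7,10,8,5,11,12,14,15,18,13]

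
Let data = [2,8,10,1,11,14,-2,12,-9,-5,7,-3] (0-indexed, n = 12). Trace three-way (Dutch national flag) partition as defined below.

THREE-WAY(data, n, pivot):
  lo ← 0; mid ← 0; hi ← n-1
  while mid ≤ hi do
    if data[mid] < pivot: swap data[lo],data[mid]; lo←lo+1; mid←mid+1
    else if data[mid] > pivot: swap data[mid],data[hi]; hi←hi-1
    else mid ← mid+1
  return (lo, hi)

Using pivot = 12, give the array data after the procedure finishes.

[2,8,10,1,11,-3,-2,-9,-5,7,12,14]

pivot = 12; lo=0, mid=0, hi=11
data[mid]=2<12: swap data[0],data[0]; lo=1,mid=1 → [2,8,10,1,11,14,-2,12,-9,-5,7,-3]
data[mid]=8<12: swap data[1],data[1]; lo=2,mid=2 → [2,8,10,1,11,14,-2,12,-9,-5,7,-3]
data[mid]=10<12: swap data[2],data[2]; lo=3,mid=3 → [2,8,10,1,11,14,-2,12,-9,-5,7,-3]
data[mid]=1<12: swap data[3],data[3]; lo=4,mid=4 → [2,8,10,1,11,14,-2,12,-9,-5,7,-3]
data[mid]=11<12: swap data[4],data[4]; lo=5,mid=5 → [2,8,10,1,11,14,-2,12,-9,-5,7,-3]
data[mid]=14>12: swap data[5],data[11]; hi=10 → [2,8,10,1,11,-3,-2,12,-9,-5,7,14]
data[mid]=-3<12: swap data[5],data[5]; lo=6,mid=6 → [2,8,10,1,11,-3,-2,12,-9,-5,7,14]
data[mid]=-2<12: swap data[6],data[6]; lo=7,mid=7 → [2,8,10,1,11,-3,-2,12,-9,-5,7,14]
data[mid]=12=12: mid=8
data[mid]=-9<12: swap data[7],data[8]; lo=8,mid=9 → [2,8,10,1,11,-3,-2,-9,12,-5,7,14]
data[mid]=-5<12: swap data[8],data[9]; lo=9,mid=10 → [2,8,10,1,11,-3,-2,-9,-5,12,7,14]
data[mid]=7<12: swap data[9],data[10]; lo=10,mid=11 → [2,8,10,1,11,-3,-2,-9,-5,7,12,14]
end: lo=10, hi=10; data = [2,8,10,1,11,-3,-2,-9,-5,7,12,14]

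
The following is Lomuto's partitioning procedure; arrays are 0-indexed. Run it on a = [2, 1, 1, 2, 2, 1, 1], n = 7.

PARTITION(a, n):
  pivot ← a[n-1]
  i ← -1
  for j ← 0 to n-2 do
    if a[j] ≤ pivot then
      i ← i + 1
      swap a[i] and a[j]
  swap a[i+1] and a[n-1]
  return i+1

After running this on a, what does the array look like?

pivot=1, i=-1
j=0: 2>1, skip
j=1: 1≤1, i=0, swap(0,1) ⇒ [1, 2, 1, 2, 2, 1, 1]
j=2: 1≤1, i=1, swap(1,2) ⇒ [1, 1, 2, 2, 2, 1, 1]
j=3: 2>1, skip
j=4: 2>1, skip
j=5: 1≤1, i=2, swap(2,5) ⇒ [1, 1, 1, 2, 2, 2, 1]
swap(3,6) ⇒ [1, 1, 1, 1, 2, 2, 2]; return 3

[1, 1, 1, 1, 2, 2, 2]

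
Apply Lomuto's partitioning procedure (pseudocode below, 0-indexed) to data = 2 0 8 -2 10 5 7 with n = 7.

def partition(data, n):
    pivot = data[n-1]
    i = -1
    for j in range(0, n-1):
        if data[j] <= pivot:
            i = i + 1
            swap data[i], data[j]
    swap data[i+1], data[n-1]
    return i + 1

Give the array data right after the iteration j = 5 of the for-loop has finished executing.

pivot = data[6] = 7; i = -1
j=0: data[0]=2 ≤ 7 → i=0, swap data[0],data[0] (no change) → 2 0 8 -2 10 5 7
j=1: data[1]=0 ≤ 7 → i=1, swap data[1],data[1] (no change) → 2 0 8 -2 10 5 7
j=2: data[2]=8 > 7 → no swap
j=3: data[3]=-2 ≤ 7 → i=2, swap data[2],data[3] → 2 0 -2 8 10 5 7
j=4: data[4]=10 > 7 → no swap
j=5: data[5]=5 ≤ 7 → i=3, swap data[3],data[5] → 2 0 -2 5 10 8 7
(after j=5) data = 2 0 -2 5 10 8 7

2 0 -2 5 10 8 7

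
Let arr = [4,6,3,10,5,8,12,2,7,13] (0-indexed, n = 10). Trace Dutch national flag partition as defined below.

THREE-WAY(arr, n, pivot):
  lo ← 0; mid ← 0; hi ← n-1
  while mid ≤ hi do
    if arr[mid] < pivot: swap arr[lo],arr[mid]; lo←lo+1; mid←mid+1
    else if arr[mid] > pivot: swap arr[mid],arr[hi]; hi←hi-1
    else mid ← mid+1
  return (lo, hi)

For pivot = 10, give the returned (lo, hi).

(7, 7)

pivot = 10; lo=0, mid=0, hi=9
arr[mid]=4<10: swap arr[0],arr[0]; lo=1,mid=1 → [4,6,3,10,5,8,12,2,7,13]
arr[mid]=6<10: swap arr[1],arr[1]; lo=2,mid=2 → [4,6,3,10,5,8,12,2,7,13]
arr[mid]=3<10: swap arr[2],arr[2]; lo=3,mid=3 → [4,6,3,10,5,8,12,2,7,13]
arr[mid]=10=10: mid=4
arr[mid]=5<10: swap arr[3],arr[4]; lo=4,mid=5 → [4,6,3,5,10,8,12,2,7,13]
arr[mid]=8<10: swap arr[4],arr[5]; lo=5,mid=6 → [4,6,3,5,8,10,12,2,7,13]
arr[mid]=12>10: swap arr[6],arr[9]; hi=8 → [4,6,3,5,8,10,13,2,7,12]
arr[mid]=13>10: swap arr[6],arr[8]; hi=7 → [4,6,3,5,8,10,7,2,13,12]
arr[mid]=7<10: swap arr[5],arr[6]; lo=6,mid=7 → [4,6,3,5,8,7,10,2,13,12]
arr[mid]=2<10: swap arr[6],arr[7]; lo=7,mid=8 → [4,6,3,5,8,7,2,10,13,12]
end: lo=7, hi=7; arr = [4,6,3,5,8,7,2,10,13,12]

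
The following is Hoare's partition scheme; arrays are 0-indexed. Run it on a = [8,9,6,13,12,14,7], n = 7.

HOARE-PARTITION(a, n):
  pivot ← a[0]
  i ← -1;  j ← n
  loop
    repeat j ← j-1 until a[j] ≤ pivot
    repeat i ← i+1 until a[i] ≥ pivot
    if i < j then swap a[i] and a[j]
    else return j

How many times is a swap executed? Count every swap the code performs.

2

pivot = a[0] = 8; i = -1, j = 7
j→6 (a[6]=7≤8), i→0 (a[0]=8≥8); i<j, swap → [7,9,6,13,12,14,8]
j→2 (a[2]=6≤8), i→1 (a[1]=9≥8); i<j, swap → [7,6,9,13,12,14,8]
j→1, i→2; i≥j, return j=1. a = [7,6,9,13,12,14,8]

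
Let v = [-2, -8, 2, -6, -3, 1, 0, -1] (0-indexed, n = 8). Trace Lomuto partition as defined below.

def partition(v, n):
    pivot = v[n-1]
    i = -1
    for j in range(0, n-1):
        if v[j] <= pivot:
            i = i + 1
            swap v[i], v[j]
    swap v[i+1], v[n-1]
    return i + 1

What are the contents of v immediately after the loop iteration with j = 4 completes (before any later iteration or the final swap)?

[-2, -8, -6, -3, 2, 1, 0, -1]

pivot=-1, i=-1
j=0: -2≤-1, i=0, swap(0,0) ⇒ [-2, -8, 2, -6, -3, 1, 0, -1]
j=1: -8≤-1, i=1, swap(1,1) ⇒ [-2, -8, 2, -6, -3, 1, 0, -1]
j=2: 2>-1, skip
j=3: -6≤-1, i=2, swap(2,3) ⇒ [-2, -8, -6, 2, -3, 1, 0, -1]
j=4: -3≤-1, i=3, swap(3,4) ⇒ [-2, -8, -6, -3, 2, 1, 0, -1]
(after j=4) v = [-2, -8, -6, -3, 2, 1, 0, -1]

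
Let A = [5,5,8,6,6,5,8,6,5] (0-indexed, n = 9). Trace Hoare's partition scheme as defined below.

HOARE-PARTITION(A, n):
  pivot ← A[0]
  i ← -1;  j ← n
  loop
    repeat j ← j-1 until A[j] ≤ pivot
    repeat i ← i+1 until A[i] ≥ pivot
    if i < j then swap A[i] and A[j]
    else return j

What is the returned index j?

pivot=5
j stops at 8 (5), i stops at 0 (5); swap ⇒ [5,5,8,6,6,5,8,6,5]
j stops at 5 (5), i stops at 1 (5); swap ⇒ [5,5,8,6,6,5,8,6,5]
j stops at 1, i stops at 2; i≥j ⇒ return 1. A=[5,5,8,6,6,5,8,6,5]

1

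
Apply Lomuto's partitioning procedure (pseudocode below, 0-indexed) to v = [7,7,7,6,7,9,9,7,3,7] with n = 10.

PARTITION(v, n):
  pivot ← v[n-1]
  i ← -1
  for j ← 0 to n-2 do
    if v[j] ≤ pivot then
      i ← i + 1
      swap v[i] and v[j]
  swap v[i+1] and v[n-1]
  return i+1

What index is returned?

pivot = v[9] = 7; i = -1
j=0: v[0]=7 ≤ 7 → i=0, swap v[0],v[0] (no change) → [7,7,7,6,7,9,9,7,3,7]
j=1: v[1]=7 ≤ 7 → i=1, swap v[1],v[1] (no change) → [7,7,7,6,7,9,9,7,3,7]
j=2: v[2]=7 ≤ 7 → i=2, swap v[2],v[2] (no change) → [7,7,7,6,7,9,9,7,3,7]
j=3: v[3]=6 ≤ 7 → i=3, swap v[3],v[3] (no change) → [7,7,7,6,7,9,9,7,3,7]
j=4: v[4]=7 ≤ 7 → i=4, swap v[4],v[4] (no change) → [7,7,7,6,7,9,9,7,3,7]
j=5: v[5]=9 > 7 → no swap
j=6: v[6]=9 > 7 → no swap
j=7: v[7]=7 ≤ 7 → i=5, swap v[5],v[7] → [7,7,7,6,7,7,9,9,3,7]
j=8: v[8]=3 ≤ 7 → i=6, swap v[6],v[8] → [7,7,7,6,7,7,3,9,9,7]
final swap v[7],v[9] → [7,7,7,6,7,7,3,7,9,9]; return 7

7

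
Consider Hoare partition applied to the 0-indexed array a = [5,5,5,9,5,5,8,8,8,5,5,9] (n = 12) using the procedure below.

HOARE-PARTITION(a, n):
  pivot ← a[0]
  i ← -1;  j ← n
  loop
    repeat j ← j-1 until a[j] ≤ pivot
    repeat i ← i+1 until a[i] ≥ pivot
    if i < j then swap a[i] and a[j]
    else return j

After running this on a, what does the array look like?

pivot = a[0] = 5; i = -1, j = 12
j→10 (a[10]=5≤5), i→0 (a[0]=5≥5); i<j, swap → [5,5,5,9,5,5,8,8,8,5,5,9]
j→9 (a[9]=5≤5), i→1 (a[1]=5≥5); i<j, swap → [5,5,5,9,5,5,8,8,8,5,5,9]
j→5 (a[5]=5≤5), i→2 (a[2]=5≥5); i<j, swap → [5,5,5,9,5,5,8,8,8,5,5,9]
j→4 (a[4]=5≤5), i→3 (a[3]=9≥5); i<j, swap → [5,5,5,5,9,5,8,8,8,5,5,9]
j→3, i→4; i≥j, return j=3. a = [5,5,5,5,9,5,8,8,8,5,5,9]

[5,5,5,5,9,5,8,8,8,5,5,9]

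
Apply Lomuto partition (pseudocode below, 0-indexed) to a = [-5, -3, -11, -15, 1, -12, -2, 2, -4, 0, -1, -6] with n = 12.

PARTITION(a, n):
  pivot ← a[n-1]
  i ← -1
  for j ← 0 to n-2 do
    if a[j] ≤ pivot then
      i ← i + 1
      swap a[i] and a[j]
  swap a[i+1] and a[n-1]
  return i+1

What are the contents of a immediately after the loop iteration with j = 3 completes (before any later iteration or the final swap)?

pivot = a[11] = -6; i = -1
j=0: a[0]=-5 > -6 → no swap
j=1: a[1]=-3 > -6 → no swap
j=2: a[2]=-11 ≤ -6 → i=0, swap a[0],a[2] → [-11, -3, -5, -15, 1, -12, -2, 2, -4, 0, -1, -6]
j=3: a[3]=-15 ≤ -6 → i=1, swap a[1],a[3] → [-11, -15, -5, -3, 1, -12, -2, 2, -4, 0, -1, -6]
(after j=3) a = [-11, -15, -5, -3, 1, -12, -2, 2, -4, 0, -1, -6]

[-11, -15, -5, -3, 1, -12, -2, 2, -4, 0, -1, -6]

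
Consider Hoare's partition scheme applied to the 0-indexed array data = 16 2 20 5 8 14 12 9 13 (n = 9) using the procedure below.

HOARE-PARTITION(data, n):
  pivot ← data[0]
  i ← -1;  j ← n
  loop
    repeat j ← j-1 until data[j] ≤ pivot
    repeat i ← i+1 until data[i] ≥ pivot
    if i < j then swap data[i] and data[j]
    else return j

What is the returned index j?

pivot=16
j stops at 8 (13), i stops at 0 (16); swap ⇒ 13 2 20 5 8 14 12 9 16
j stops at 7 (9), i stops at 2 (20); swap ⇒ 13 2 9 5 8 14 12 20 16
j stops at 6, i stops at 7; i≥j ⇒ return 6. data=13 2 9 5 8 14 12 20 16

6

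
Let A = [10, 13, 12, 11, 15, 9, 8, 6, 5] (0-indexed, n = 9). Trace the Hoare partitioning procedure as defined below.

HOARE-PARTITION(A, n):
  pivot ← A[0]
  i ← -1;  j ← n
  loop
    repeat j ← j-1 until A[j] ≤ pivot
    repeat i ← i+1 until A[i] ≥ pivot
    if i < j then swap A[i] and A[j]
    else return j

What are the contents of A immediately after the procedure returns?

[5, 6, 8, 9, 15, 11, 12, 13, 10]

pivot=10
j stops at 8 (5), i stops at 0 (10); swap ⇒ [5, 13, 12, 11, 15, 9, 8, 6, 10]
j stops at 7 (6), i stops at 1 (13); swap ⇒ [5, 6, 12, 11, 15, 9, 8, 13, 10]
j stops at 6 (8), i stops at 2 (12); swap ⇒ [5, 6, 8, 11, 15, 9, 12, 13, 10]
j stops at 5 (9), i stops at 3 (11); swap ⇒ [5, 6, 8, 9, 15, 11, 12, 13, 10]
j stops at 3, i stops at 4; i≥j ⇒ return 3. A=[5, 6, 8, 9, 15, 11, 12, 13, 10]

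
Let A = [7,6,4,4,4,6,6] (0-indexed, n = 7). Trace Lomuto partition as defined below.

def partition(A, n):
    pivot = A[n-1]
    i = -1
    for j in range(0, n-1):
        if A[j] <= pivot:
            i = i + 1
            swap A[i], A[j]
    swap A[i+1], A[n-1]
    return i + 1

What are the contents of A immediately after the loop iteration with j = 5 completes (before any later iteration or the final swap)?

pivot = A[6] = 6; i = -1
j=0: A[0]=7 > 6 → no swap
j=1: A[1]=6 ≤ 6 → i=0, swap A[0],A[1] → [6,7,4,4,4,6,6]
j=2: A[2]=4 ≤ 6 → i=1, swap A[1],A[2] → [6,4,7,4,4,6,6]
j=3: A[3]=4 ≤ 6 → i=2, swap A[2],A[3] → [6,4,4,7,4,6,6]
j=4: A[4]=4 ≤ 6 → i=3, swap A[3],A[4] → [6,4,4,4,7,6,6]
j=5: A[5]=6 ≤ 6 → i=4, swap A[4],A[5] → [6,4,4,4,6,7,6]
(after j=5) A = [6,4,4,4,6,7,6]

[6,4,4,4,6,7,6]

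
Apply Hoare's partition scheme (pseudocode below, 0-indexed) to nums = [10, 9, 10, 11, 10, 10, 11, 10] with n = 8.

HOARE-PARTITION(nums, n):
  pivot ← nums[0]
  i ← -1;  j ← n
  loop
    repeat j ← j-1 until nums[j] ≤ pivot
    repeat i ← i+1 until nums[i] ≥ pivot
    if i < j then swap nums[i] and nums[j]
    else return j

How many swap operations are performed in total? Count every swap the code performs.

3

pivot = nums[0] = 10; i = -1, j = 8
j→7 (nums[7]=10≤10), i→0 (nums[0]=10≥10); i<j, swap → [10, 9, 10, 11, 10, 10, 11, 10]
j→5 (nums[5]=10≤10), i→2 (nums[2]=10≥10); i<j, swap → [10, 9, 10, 11, 10, 10, 11, 10]
j→4 (nums[4]=10≤10), i→3 (nums[3]=11≥10); i<j, swap → [10, 9, 10, 10, 11, 10, 11, 10]
j→3, i→4; i≥j, return j=3. nums = [10, 9, 10, 10, 11, 10, 11, 10]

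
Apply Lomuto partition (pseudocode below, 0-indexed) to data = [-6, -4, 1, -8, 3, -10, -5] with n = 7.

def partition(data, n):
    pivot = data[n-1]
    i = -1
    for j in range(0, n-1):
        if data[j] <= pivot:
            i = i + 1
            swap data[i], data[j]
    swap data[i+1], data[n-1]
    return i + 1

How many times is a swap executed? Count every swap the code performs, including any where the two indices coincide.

4

pivot = data[6] = -5; i = -1
j=0: data[0]=-6 ≤ -5 → i=0, swap data[0],data[0] (no change) → [-6, -4, 1, -8, 3, -10, -5]
j=1: data[1]=-4 > -5 → no swap
j=2: data[2]=1 > -5 → no swap
j=3: data[3]=-8 ≤ -5 → i=1, swap data[1],data[3] → [-6, -8, 1, -4, 3, -10, -5]
j=4: data[4]=3 > -5 → no swap
j=5: data[5]=-10 ≤ -5 → i=2, swap data[2],data[5] → [-6, -8, -10, -4, 3, 1, -5]
final swap data[3],data[6] → [-6, -8, -10, -5, 3, 1, -4]; return 3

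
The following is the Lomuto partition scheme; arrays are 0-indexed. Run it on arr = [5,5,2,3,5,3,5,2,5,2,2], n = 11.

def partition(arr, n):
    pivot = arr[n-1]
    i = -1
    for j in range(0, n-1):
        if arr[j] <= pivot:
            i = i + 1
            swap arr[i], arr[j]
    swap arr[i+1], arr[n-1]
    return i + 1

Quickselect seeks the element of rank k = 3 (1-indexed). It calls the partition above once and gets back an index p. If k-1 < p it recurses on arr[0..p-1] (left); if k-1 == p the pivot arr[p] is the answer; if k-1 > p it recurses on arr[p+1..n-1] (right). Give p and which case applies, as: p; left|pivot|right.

3; left

pivot = arr[10] = 2; i = -1
j=0: arr[0]=5 > 2 → no swap
j=1: arr[1]=5 > 2 → no swap
j=2: arr[2]=2 ≤ 2 → i=0, swap arr[0],arr[2] → [2,5,5,3,5,3,5,2,5,2,2]
j=3: arr[3]=3 > 2 → no swap
j=4: arr[4]=5 > 2 → no swap
j=5: arr[5]=3 > 2 → no swap
j=6: arr[6]=5 > 2 → no swap
j=7: arr[7]=2 ≤ 2 → i=1, swap arr[1],arr[7] → [2,2,5,3,5,3,5,5,5,2,2]
j=8: arr[8]=5 > 2 → no swap
j=9: arr[9]=2 ≤ 2 → i=2, swap arr[2],arr[9] → [2,2,2,3,5,3,5,5,5,5,2]
final swap arr[3],arr[10] → [2,2,2,2,5,3,5,5,5,5,3]; return 3
p = 3; k-1 = 2 < 3 ⇒ left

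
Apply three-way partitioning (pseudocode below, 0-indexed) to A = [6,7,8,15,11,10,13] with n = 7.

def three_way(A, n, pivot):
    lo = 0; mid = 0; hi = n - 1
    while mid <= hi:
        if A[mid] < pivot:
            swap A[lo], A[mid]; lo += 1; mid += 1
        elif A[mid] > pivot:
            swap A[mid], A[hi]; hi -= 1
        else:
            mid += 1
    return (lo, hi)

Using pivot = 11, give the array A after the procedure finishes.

lo=0 mid=0 hi=6
6<11: swap(0,0), lo=1 mid=1 ⇒ [6,7,8,15,11,10,13]
7<11: swap(1,1), lo=2 mid=2 ⇒ [6,7,8,15,11,10,13]
8<11: swap(2,2), lo=3 mid=3 ⇒ [6,7,8,15,11,10,13]
15>11: swap(3,6), hi=5 ⇒ [6,7,8,13,11,10,15]
13>11: swap(3,5), hi=4 ⇒ [6,7,8,10,11,13,15]
10<11: swap(3,3), lo=4 mid=4 ⇒ [6,7,8,10,11,13,15]
11=11: mid=5
done. lo=4 hi=4; A=[6,7,8,10,11,13,15]

[6,7,8,10,11,13,15]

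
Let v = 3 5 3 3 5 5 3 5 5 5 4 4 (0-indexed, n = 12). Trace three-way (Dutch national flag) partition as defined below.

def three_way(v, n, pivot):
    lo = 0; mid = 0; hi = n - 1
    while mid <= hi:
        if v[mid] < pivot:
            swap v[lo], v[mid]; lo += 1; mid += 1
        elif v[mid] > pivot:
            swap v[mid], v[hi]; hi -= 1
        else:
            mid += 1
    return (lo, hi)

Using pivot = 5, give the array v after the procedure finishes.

3 3 3 3 4 4 5 5 5 5 5 5

lo=0 mid=0 hi=11
3<5: swap(0,0), lo=1 mid=1 ⇒ 3 5 3 3 5 5 3 5 5 5 4 4
5=5: mid=2
3<5: swap(1,2), lo=2 mid=3 ⇒ 3 3 5 3 5 5 3 5 5 5 4 4
3<5: swap(2,3), lo=3 mid=4 ⇒ 3 3 3 5 5 5 3 5 5 5 4 4
5=5: mid=5
5=5: mid=6
3<5: swap(3,6), lo=4 mid=7 ⇒ 3 3 3 3 5 5 5 5 5 5 4 4
5=5: mid=8
5=5: mid=9
5=5: mid=10
4<5: swap(4,10), lo=5 mid=11 ⇒ 3 3 3 3 4 5 5 5 5 5 5 4
4<5: swap(5,11), lo=6 mid=12 ⇒ 3 3 3 3 4 4 5 5 5 5 5 5
done. lo=6 hi=11; v=3 3 3 3 4 4 5 5 5 5 5 5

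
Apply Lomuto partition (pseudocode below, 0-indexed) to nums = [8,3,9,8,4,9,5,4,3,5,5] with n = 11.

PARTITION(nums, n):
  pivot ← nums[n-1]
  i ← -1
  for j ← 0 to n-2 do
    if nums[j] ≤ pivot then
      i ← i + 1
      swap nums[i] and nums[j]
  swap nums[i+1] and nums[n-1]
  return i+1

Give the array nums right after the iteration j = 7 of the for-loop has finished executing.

pivot = nums[10] = 5; i = -1
j=0: nums[0]=8 > 5 → no swap
j=1: nums[1]=3 ≤ 5 → i=0, swap nums[0],nums[1] → [3,8,9,8,4,9,5,4,3,5,5]
j=2: nums[2]=9 > 5 → no swap
j=3: nums[3]=8 > 5 → no swap
j=4: nums[4]=4 ≤ 5 → i=1, swap nums[1],nums[4] → [3,4,9,8,8,9,5,4,3,5,5]
j=5: nums[5]=9 > 5 → no swap
j=6: nums[6]=5 ≤ 5 → i=2, swap nums[2],nums[6] → [3,4,5,8,8,9,9,4,3,5,5]
j=7: nums[7]=4 ≤ 5 → i=3, swap nums[3],nums[7] → [3,4,5,4,8,9,9,8,3,5,5]
(after j=7) nums = [3,4,5,4,8,9,9,8,3,5,5]

[3,4,5,4,8,9,9,8,3,5,5]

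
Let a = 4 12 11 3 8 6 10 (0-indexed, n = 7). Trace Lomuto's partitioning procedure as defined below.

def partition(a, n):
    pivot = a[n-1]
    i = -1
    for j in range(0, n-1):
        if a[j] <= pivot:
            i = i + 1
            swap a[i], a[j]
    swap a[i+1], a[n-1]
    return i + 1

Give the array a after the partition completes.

pivot = a[6] = 10; i = -1
j=0: a[0]=4 ≤ 10 → i=0, swap a[0],a[0] (no change) → 4 12 11 3 8 6 10
j=1: a[1]=12 > 10 → no swap
j=2: a[2]=11 > 10 → no swap
j=3: a[3]=3 ≤ 10 → i=1, swap a[1],a[3] → 4 3 11 12 8 6 10
j=4: a[4]=8 ≤ 10 → i=2, swap a[2],a[4] → 4 3 8 12 11 6 10
j=5: a[5]=6 ≤ 10 → i=3, swap a[3],a[5] → 4 3 8 6 11 12 10
final swap a[4],a[6] → 4 3 8 6 10 12 11; return 4

4 3 8 6 10 12 11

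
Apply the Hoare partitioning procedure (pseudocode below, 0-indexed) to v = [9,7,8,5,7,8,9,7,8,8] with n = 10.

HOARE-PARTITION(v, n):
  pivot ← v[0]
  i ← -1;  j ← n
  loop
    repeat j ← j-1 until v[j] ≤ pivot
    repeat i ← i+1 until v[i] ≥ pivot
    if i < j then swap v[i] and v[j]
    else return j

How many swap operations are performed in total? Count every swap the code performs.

2

pivot = v[0] = 9; i = -1, j = 10
j→9 (v[9]=8≤9), i→0 (v[0]=9≥9); i<j, swap → [8,7,8,5,7,8,9,7,8,9]
j→8 (v[8]=8≤9), i→6 (v[6]=9≥9); i<j, swap → [8,7,8,5,7,8,8,7,9,9]
j→7, i→8; i≥j, return j=7. v = [8,7,8,5,7,8,8,7,9,9]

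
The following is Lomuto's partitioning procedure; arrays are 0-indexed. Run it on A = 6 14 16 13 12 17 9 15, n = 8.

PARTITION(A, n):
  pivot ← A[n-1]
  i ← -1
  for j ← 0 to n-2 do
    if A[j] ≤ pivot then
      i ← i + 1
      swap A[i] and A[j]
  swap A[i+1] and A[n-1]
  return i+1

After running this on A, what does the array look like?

6 14 13 12 9 15 16 17

pivot=15, i=-1
j=0: 6≤15, i=0, swap(0,0) ⇒ 6 14 16 13 12 17 9 15
j=1: 14≤15, i=1, swap(1,1) ⇒ 6 14 16 13 12 17 9 15
j=2: 16>15, skip
j=3: 13≤15, i=2, swap(2,3) ⇒ 6 14 13 16 12 17 9 15
j=4: 12≤15, i=3, swap(3,4) ⇒ 6 14 13 12 16 17 9 15
j=5: 17>15, skip
j=6: 9≤15, i=4, swap(4,6) ⇒ 6 14 13 12 9 17 16 15
swap(5,7) ⇒ 6 14 13 12 9 15 16 17; return 5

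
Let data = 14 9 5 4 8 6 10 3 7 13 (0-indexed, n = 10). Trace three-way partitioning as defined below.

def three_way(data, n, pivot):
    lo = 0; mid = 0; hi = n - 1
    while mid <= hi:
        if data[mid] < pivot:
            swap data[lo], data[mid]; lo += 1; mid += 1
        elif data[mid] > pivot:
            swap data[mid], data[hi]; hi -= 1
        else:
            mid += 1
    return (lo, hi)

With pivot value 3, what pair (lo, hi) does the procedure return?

(0, 0)

pivot = 3; lo=0, mid=0, hi=9
data[mid]=14>3: swap data[0],data[9]; hi=8 → 13 9 5 4 8 6 10 3 7 14
data[mid]=13>3: swap data[0],data[8]; hi=7 → 7 9 5 4 8 6 10 3 13 14
data[mid]=7>3: swap data[0],data[7]; hi=6 → 3 9 5 4 8 6 10 7 13 14
data[mid]=3=3: mid=1
data[mid]=9>3: swap data[1],data[6]; hi=5 → 3 10 5 4 8 6 9 7 13 14
data[mid]=10>3: swap data[1],data[5]; hi=4 → 3 6 5 4 8 10 9 7 13 14
data[mid]=6>3: swap data[1],data[4]; hi=3 → 3 8 5 4 6 10 9 7 13 14
data[mid]=8>3: swap data[1],data[3]; hi=2 → 3 4 5 8 6 10 9 7 13 14
data[mid]=4>3: swap data[1],data[2]; hi=1 → 3 5 4 8 6 10 9 7 13 14
data[mid]=5>3: swap data[1],data[1]; hi=0 → 3 5 4 8 6 10 9 7 13 14
end: lo=0, hi=0; data = 3 5 4 8 6 10 9 7 13 14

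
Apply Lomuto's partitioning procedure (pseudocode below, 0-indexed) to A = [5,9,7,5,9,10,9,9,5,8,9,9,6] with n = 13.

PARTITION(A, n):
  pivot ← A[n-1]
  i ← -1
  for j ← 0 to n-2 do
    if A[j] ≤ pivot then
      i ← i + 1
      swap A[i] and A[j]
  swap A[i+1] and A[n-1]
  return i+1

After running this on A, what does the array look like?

[5,5,5,6,9,10,9,9,7,8,9,9,9]

pivot=6, i=-1
j=0: 5≤6, i=0, swap(0,0) ⇒ [5,9,7,5,9,10,9,9,5,8,9,9,6]
j=1: 9>6, skip
j=2: 7>6, skip
j=3: 5≤6, i=1, swap(1,3) ⇒ [5,5,7,9,9,10,9,9,5,8,9,9,6]
j=4: 9>6, skip
j=5: 10>6, skip
j=6: 9>6, skip
j=7: 9>6, skip
j=8: 5≤6, i=2, swap(2,8) ⇒ [5,5,5,9,9,10,9,9,7,8,9,9,6]
j=9: 8>6, skip
j=10: 9>6, skip
j=11: 9>6, skip
swap(3,12) ⇒ [5,5,5,6,9,10,9,9,7,8,9,9,9]; return 3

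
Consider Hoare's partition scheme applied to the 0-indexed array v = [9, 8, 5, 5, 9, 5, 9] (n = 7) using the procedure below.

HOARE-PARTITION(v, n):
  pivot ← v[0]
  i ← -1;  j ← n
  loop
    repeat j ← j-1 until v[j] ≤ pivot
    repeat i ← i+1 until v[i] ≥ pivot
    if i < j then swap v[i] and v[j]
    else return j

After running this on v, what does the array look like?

[9, 8, 5, 5, 5, 9, 9]

pivot = v[0] = 9; i = -1, j = 7
j→6 (v[6]=9≤9), i→0 (v[0]=9≥9); i<j, swap → [9, 8, 5, 5, 9, 5, 9]
j→5 (v[5]=5≤9), i→4 (v[4]=9≥9); i<j, swap → [9, 8, 5, 5, 5, 9, 9]
j→4, i→5; i≥j, return j=4. v = [9, 8, 5, 5, 5, 9, 9]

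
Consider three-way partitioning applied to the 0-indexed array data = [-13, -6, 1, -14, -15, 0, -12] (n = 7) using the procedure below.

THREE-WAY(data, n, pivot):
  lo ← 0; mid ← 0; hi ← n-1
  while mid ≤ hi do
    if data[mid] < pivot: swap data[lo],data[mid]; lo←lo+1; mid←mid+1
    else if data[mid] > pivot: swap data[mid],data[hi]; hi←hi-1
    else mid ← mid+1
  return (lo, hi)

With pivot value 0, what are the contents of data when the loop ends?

[-13, -6, -12, -14, -15, 0, 1]

pivot = 0; lo=0, mid=0, hi=6
data[mid]=-13<0: swap data[0],data[0]; lo=1,mid=1 → [-13, -6, 1, -14, -15, 0, -12]
data[mid]=-6<0: swap data[1],data[1]; lo=2,mid=2 → [-13, -6, 1, -14, -15, 0, -12]
data[mid]=1>0: swap data[2],data[6]; hi=5 → [-13, -6, -12, -14, -15, 0, 1]
data[mid]=-12<0: swap data[2],data[2]; lo=3,mid=3 → [-13, -6, -12, -14, -15, 0, 1]
data[mid]=-14<0: swap data[3],data[3]; lo=4,mid=4 → [-13, -6, -12, -14, -15, 0, 1]
data[mid]=-15<0: swap data[4],data[4]; lo=5,mid=5 → [-13, -6, -12, -14, -15, 0, 1]
data[mid]=0=0: mid=6
end: lo=5, hi=5; data = [-13, -6, -12, -14, -15, 0, 1]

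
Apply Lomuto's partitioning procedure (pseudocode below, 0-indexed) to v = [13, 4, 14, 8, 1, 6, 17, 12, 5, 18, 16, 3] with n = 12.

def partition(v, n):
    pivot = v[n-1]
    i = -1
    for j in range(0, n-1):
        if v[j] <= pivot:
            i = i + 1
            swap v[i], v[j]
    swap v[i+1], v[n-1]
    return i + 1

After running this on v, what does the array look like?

[1, 3, 14, 8, 13, 6, 17, 12, 5, 18, 16, 4]

pivot = v[11] = 3; i = -1
j=0: v[0]=13 > 3 → no swap
j=1: v[1]=4 > 3 → no swap
j=2: v[2]=14 > 3 → no swap
j=3: v[3]=8 > 3 → no swap
j=4: v[4]=1 ≤ 3 → i=0, swap v[0],v[4] → [1, 4, 14, 8, 13, 6, 17, 12, 5, 18, 16, 3]
j=5: v[5]=6 > 3 → no swap
j=6: v[6]=17 > 3 → no swap
j=7: v[7]=12 > 3 → no swap
j=8: v[8]=5 > 3 → no swap
j=9: v[9]=18 > 3 → no swap
j=10: v[10]=16 > 3 → no swap
final swap v[1],v[11] → [1, 3, 14, 8, 13, 6, 17, 12, 5, 18, 16, 4]; return 1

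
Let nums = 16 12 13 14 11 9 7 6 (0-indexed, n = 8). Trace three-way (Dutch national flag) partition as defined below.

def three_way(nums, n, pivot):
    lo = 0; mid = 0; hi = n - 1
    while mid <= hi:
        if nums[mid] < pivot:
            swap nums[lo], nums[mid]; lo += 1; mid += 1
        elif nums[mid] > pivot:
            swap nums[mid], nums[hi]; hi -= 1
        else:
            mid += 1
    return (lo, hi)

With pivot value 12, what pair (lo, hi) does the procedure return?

(4, 4)

lo=0 mid=0 hi=7
16>12: swap(0,7), hi=6 ⇒ 6 12 13 14 11 9 7 16
6<12: swap(0,0), lo=1 mid=1 ⇒ 6 12 13 14 11 9 7 16
12=12: mid=2
13>12: swap(2,6), hi=5 ⇒ 6 12 7 14 11 9 13 16
7<12: swap(1,2), lo=2 mid=3 ⇒ 6 7 12 14 11 9 13 16
14>12: swap(3,5), hi=4 ⇒ 6 7 12 9 11 14 13 16
9<12: swap(2,3), lo=3 mid=4 ⇒ 6 7 9 12 11 14 13 16
11<12: swap(3,4), lo=4 mid=5 ⇒ 6 7 9 11 12 14 13 16
done. lo=4 hi=4; nums=6 7 9 11 12 14 13 16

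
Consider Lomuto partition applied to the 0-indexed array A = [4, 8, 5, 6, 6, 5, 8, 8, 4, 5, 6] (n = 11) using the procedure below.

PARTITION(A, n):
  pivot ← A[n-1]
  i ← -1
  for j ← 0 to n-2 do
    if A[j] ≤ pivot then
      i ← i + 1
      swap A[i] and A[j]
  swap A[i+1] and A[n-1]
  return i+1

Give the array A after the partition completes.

pivot=6, i=-1
j=0: 4≤6, i=0, swap(0,0) ⇒ [4, 8, 5, 6, 6, 5, 8, 8, 4, 5, 6]
j=1: 8>6, skip
j=2: 5≤6, i=1, swap(1,2) ⇒ [4, 5, 8, 6, 6, 5, 8, 8, 4, 5, 6]
j=3: 6≤6, i=2, swap(2,3) ⇒ [4, 5, 6, 8, 6, 5, 8, 8, 4, 5, 6]
j=4: 6≤6, i=3, swap(3,4) ⇒ [4, 5, 6, 6, 8, 5, 8, 8, 4, 5, 6]
j=5: 5≤6, i=4, swap(4,5) ⇒ [4, 5, 6, 6, 5, 8, 8, 8, 4, 5, 6]
j=6: 8>6, skip
j=7: 8>6, skip
j=8: 4≤6, i=5, swap(5,8) ⇒ [4, 5, 6, 6, 5, 4, 8, 8, 8, 5, 6]
j=9: 5≤6, i=6, swap(6,9) ⇒ [4, 5, 6, 6, 5, 4, 5, 8, 8, 8, 6]
swap(7,10) ⇒ [4, 5, 6, 6, 5, 4, 5, 6, 8, 8, 8]; return 7

[4, 5, 6, 6, 5, 4, 5, 6, 8, 8, 8]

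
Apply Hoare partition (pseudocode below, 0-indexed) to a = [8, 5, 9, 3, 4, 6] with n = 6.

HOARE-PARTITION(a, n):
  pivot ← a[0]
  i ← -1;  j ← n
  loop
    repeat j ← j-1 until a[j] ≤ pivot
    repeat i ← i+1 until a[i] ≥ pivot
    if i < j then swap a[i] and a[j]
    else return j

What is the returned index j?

pivot=8
j stops at 5 (6), i stops at 0 (8); swap ⇒ [6, 5, 9, 3, 4, 8]
j stops at 4 (4), i stops at 2 (9); swap ⇒ [6, 5, 4, 3, 9, 8]
j stops at 3, i stops at 4; i≥j ⇒ return 3. a=[6, 5, 4, 3, 9, 8]

3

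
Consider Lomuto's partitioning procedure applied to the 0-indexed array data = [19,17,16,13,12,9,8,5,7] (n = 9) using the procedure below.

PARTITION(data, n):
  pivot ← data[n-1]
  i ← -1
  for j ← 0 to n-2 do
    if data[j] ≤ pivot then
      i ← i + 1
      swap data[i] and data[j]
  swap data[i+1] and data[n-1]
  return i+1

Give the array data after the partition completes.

[5,7,16,13,12,9,8,19,17]

pivot = data[8] = 7; i = -1
j=0: data[0]=19 > 7 → no swap
j=1: data[1]=17 > 7 → no swap
j=2: data[2]=16 > 7 → no swap
j=3: data[3]=13 > 7 → no swap
j=4: data[4]=12 > 7 → no swap
j=5: data[5]=9 > 7 → no swap
j=6: data[6]=8 > 7 → no swap
j=7: data[7]=5 ≤ 7 → i=0, swap data[0],data[7] → [5,17,16,13,12,9,8,19,7]
final swap data[1],data[8] → [5,7,16,13,12,9,8,19,17]; return 1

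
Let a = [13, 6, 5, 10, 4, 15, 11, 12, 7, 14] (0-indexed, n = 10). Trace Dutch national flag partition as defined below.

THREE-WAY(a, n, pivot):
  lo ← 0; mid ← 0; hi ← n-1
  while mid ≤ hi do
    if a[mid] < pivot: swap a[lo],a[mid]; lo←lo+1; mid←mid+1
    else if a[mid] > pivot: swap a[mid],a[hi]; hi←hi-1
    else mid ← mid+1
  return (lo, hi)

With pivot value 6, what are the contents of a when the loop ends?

[4, 5, 6, 10, 15, 11, 12, 7, 14, 13]

lo=0 mid=0 hi=9
13>6: swap(0,9), hi=8 ⇒ [14, 6, 5, 10, 4, 15, 11, 12, 7, 13]
14>6: swap(0,8), hi=7 ⇒ [7, 6, 5, 10, 4, 15, 11, 12, 14, 13]
7>6: swap(0,7), hi=6 ⇒ [12, 6, 5, 10, 4, 15, 11, 7, 14, 13]
12>6: swap(0,6), hi=5 ⇒ [11, 6, 5, 10, 4, 15, 12, 7, 14, 13]
11>6: swap(0,5), hi=4 ⇒ [15, 6, 5, 10, 4, 11, 12, 7, 14, 13]
15>6: swap(0,4), hi=3 ⇒ [4, 6, 5, 10, 15, 11, 12, 7, 14, 13]
4<6: swap(0,0), lo=1 mid=1 ⇒ [4, 6, 5, 10, 15, 11, 12, 7, 14, 13]
6=6: mid=2
5<6: swap(1,2), lo=2 mid=3 ⇒ [4, 5, 6, 10, 15, 11, 12, 7, 14, 13]
10>6: swap(3,3), hi=2 ⇒ [4, 5, 6, 10, 15, 11, 12, 7, 14, 13]
done. lo=2 hi=2; a=[4, 5, 6, 10, 15, 11, 12, 7, 14, 13]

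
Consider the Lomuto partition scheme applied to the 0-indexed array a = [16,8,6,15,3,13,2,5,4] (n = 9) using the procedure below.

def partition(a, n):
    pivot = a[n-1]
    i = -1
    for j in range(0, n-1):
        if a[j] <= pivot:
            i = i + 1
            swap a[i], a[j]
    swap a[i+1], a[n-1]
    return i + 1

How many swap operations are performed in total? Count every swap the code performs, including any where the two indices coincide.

3

pivot = a[8] = 4; i = -1
j=0: a[0]=16 > 4 → no swap
j=1: a[1]=8 > 4 → no swap
j=2: a[2]=6 > 4 → no swap
j=3: a[3]=15 > 4 → no swap
j=4: a[4]=3 ≤ 4 → i=0, swap a[0],a[4] → [3,8,6,15,16,13,2,5,4]
j=5: a[5]=13 > 4 → no swap
j=6: a[6]=2 ≤ 4 → i=1, swap a[1],a[6] → [3,2,6,15,16,13,8,5,4]
j=7: a[7]=5 > 4 → no swap
final swap a[2],a[8] → [3,2,4,15,16,13,8,5,6]; return 2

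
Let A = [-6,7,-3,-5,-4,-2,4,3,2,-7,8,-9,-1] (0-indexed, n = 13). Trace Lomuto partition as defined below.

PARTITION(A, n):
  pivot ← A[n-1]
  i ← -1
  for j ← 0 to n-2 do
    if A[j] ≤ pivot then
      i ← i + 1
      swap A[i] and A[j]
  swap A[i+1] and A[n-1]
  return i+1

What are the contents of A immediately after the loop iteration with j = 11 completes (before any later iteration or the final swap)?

pivot = A[12] = -1; i = -1
j=0: A[0]=-6 ≤ -1 → i=0, swap A[0],A[0] (no change) → [-6,7,-3,-5,-4,-2,4,3,2,-7,8,-9,-1]
j=1: A[1]=7 > -1 → no swap
j=2: A[2]=-3 ≤ -1 → i=1, swap A[1],A[2] → [-6,-3,7,-5,-4,-2,4,3,2,-7,8,-9,-1]
j=3: A[3]=-5 ≤ -1 → i=2, swap A[2],A[3] → [-6,-3,-5,7,-4,-2,4,3,2,-7,8,-9,-1]
j=4: A[4]=-4 ≤ -1 → i=3, swap A[3],A[4] → [-6,-3,-5,-4,7,-2,4,3,2,-7,8,-9,-1]
j=5: A[5]=-2 ≤ -1 → i=4, swap A[4],A[5] → [-6,-3,-5,-4,-2,7,4,3,2,-7,8,-9,-1]
j=6: A[6]=4 > -1 → no swap
j=7: A[7]=3 > -1 → no swap
j=8: A[8]=2 > -1 → no swap
j=9: A[9]=-7 ≤ -1 → i=5, swap A[5],A[9] → [-6,-3,-5,-4,-2,-7,4,3,2,7,8,-9,-1]
j=10: A[10]=8 > -1 → no swap
j=11: A[11]=-9 ≤ -1 → i=6, swap A[6],A[11] → [-6,-3,-5,-4,-2,-7,-9,3,2,7,8,4,-1]
(after j=11) A = [-6,-3,-5,-4,-2,-7,-9,3,2,7,8,4,-1]

[-6,-3,-5,-4,-2,-7,-9,3,2,7,8,4,-1]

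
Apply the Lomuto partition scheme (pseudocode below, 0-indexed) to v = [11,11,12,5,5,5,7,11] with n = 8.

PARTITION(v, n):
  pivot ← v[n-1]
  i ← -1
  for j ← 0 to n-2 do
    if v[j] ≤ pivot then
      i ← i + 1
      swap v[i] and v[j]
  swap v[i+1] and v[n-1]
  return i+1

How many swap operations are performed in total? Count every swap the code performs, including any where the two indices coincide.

pivot = v[7] = 11; i = -1
j=0: v[0]=11 ≤ 11 → i=0, swap v[0],v[0] (no change) → [11,11,12,5,5,5,7,11]
j=1: v[1]=11 ≤ 11 → i=1, swap v[1],v[1] (no change) → [11,11,12,5,5,5,7,11]
j=2: v[2]=12 > 11 → no swap
j=3: v[3]=5 ≤ 11 → i=2, swap v[2],v[3] → [11,11,5,12,5,5,7,11]
j=4: v[4]=5 ≤ 11 → i=3, swap v[3],v[4] → [11,11,5,5,12,5,7,11]
j=5: v[5]=5 ≤ 11 → i=4, swap v[4],v[5] → [11,11,5,5,5,12,7,11]
j=6: v[6]=7 ≤ 11 → i=5, swap v[5],v[6] → [11,11,5,5,5,7,12,11]
final swap v[6],v[7] → [11,11,5,5,5,7,11,12]; return 6

7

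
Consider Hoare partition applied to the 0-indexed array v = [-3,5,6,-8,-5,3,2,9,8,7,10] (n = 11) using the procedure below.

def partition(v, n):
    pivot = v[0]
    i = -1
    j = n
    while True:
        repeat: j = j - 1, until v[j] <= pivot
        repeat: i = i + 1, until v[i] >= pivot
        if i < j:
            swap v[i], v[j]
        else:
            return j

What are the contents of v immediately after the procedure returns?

[-5,-8,6,5,-3,3,2,9,8,7,10]

pivot = v[0] = -3; i = -1, j = 11
j→4 (v[4]=-5≤-3), i→0 (v[0]=-3≥-3); i<j, swap → [-5,5,6,-8,-3,3,2,9,8,7,10]
j→3 (v[3]=-8≤-3), i→1 (v[1]=5≥-3); i<j, swap → [-5,-8,6,5,-3,3,2,9,8,7,10]
j→1, i→2; i≥j, return j=1. v = [-5,-8,6,5,-3,3,2,9,8,7,10]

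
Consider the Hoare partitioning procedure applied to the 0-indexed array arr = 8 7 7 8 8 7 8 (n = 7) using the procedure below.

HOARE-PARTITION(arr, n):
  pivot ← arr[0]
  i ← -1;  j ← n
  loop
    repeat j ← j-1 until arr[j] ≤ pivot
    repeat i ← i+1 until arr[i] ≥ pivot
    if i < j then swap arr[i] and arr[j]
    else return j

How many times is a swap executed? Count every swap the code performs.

pivot = arr[0] = 8; i = -1, j = 7
j→6 (arr[6]=8≤8), i→0 (arr[0]=8≥8); i<j, swap → 8 7 7 8 8 7 8
j→5 (arr[5]=7≤8), i→3 (arr[3]=8≥8); i<j, swap → 8 7 7 7 8 8 8
j→4, i→4; i≥j, return j=4. arr = 8 7 7 7 8 8 8

2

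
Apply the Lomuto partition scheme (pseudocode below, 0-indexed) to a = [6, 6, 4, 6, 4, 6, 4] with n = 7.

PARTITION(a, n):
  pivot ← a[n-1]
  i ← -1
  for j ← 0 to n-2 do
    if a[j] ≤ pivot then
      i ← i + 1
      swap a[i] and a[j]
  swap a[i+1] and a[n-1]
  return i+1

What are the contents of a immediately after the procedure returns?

pivot=4, i=-1
j=0: 6>4, skip
j=1: 6>4, skip
j=2: 4≤4, i=0, swap(0,2) ⇒ [4, 6, 6, 6, 4, 6, 4]
j=3: 6>4, skip
j=4: 4≤4, i=1, swap(1,4) ⇒ [4, 4, 6, 6, 6, 6, 4]
j=5: 6>4, skip
swap(2,6) ⇒ [4, 4, 4, 6, 6, 6, 6]; return 2

[4, 4, 4, 6, 6, 6, 6]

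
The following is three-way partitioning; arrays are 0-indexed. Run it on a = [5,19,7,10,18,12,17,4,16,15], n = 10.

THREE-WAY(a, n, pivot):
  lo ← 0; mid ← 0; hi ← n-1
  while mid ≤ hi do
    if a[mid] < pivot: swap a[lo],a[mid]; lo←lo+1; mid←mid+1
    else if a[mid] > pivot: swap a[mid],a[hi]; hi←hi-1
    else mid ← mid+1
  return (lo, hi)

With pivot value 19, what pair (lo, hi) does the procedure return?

lo=0 mid=0 hi=9
5<19: swap(0,0), lo=1 mid=1 ⇒ [5,19,7,10,18,12,17,4,16,15]
19=19: mid=2
7<19: swap(1,2), lo=2 mid=3 ⇒ [5,7,19,10,18,12,17,4,16,15]
10<19: swap(2,3), lo=3 mid=4 ⇒ [5,7,10,19,18,12,17,4,16,15]
18<19: swap(3,4), lo=4 mid=5 ⇒ [5,7,10,18,19,12,17,4,16,15]
12<19: swap(4,5), lo=5 mid=6 ⇒ [5,7,10,18,12,19,17,4,16,15]
17<19: swap(5,6), lo=6 mid=7 ⇒ [5,7,10,18,12,17,19,4,16,15]
4<19: swap(6,7), lo=7 mid=8 ⇒ [5,7,10,18,12,17,4,19,16,15]
16<19: swap(7,8), lo=8 mid=9 ⇒ [5,7,10,18,12,17,4,16,19,15]
15<19: swap(8,9), lo=9 mid=10 ⇒ [5,7,10,18,12,17,4,16,15,19]
done. lo=9 hi=9; a=[5,7,10,18,12,17,4,16,15,19]

(9, 9)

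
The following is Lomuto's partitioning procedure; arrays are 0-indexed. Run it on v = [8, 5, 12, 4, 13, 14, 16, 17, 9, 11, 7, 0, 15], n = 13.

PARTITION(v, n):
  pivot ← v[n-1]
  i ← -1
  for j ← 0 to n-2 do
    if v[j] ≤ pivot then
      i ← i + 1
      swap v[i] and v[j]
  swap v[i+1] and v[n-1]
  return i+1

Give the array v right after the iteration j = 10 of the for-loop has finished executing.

[8, 5, 12, 4, 13, 14, 9, 11, 7, 17, 16, 0, 15]

pivot=15, i=-1
j=0: 8≤15, i=0, swap(0,0) ⇒ [8, 5, 12, 4, 13, 14, 16, 17, 9, 11, 7, 0, 15]
j=1: 5≤15, i=1, swap(1,1) ⇒ [8, 5, 12, 4, 13, 14, 16, 17, 9, 11, 7, 0, 15]
j=2: 12≤15, i=2, swap(2,2) ⇒ [8, 5, 12, 4, 13, 14, 16, 17, 9, 11, 7, 0, 15]
j=3: 4≤15, i=3, swap(3,3) ⇒ [8, 5, 12, 4, 13, 14, 16, 17, 9, 11, 7, 0, 15]
j=4: 13≤15, i=4, swap(4,4) ⇒ [8, 5, 12, 4, 13, 14, 16, 17, 9, 11, 7, 0, 15]
j=5: 14≤15, i=5, swap(5,5) ⇒ [8, 5, 12, 4, 13, 14, 16, 17, 9, 11, 7, 0, 15]
j=6: 16>15, skip
j=7: 17>15, skip
j=8: 9≤15, i=6, swap(6,8) ⇒ [8, 5, 12, 4, 13, 14, 9, 17, 16, 11, 7, 0, 15]
j=9: 11≤15, i=7, swap(7,9) ⇒ [8, 5, 12, 4, 13, 14, 9, 11, 16, 17, 7, 0, 15]
j=10: 7≤15, i=8, swap(8,10) ⇒ [8, 5, 12, 4, 13, 14, 9, 11, 7, 17, 16, 0, 15]
(after j=10) v = [8, 5, 12, 4, 13, 14, 9, 11, 7, 17, 16, 0, 15]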